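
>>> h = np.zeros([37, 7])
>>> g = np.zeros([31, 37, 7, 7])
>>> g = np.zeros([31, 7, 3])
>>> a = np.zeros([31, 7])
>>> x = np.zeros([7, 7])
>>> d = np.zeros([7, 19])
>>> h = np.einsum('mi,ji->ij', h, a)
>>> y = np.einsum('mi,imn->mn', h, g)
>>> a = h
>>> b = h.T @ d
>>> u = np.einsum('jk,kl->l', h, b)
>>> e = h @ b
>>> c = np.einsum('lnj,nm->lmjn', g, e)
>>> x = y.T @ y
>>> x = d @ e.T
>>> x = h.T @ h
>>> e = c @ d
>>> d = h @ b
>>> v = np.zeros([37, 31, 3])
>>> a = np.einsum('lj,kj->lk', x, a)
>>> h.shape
(7, 31)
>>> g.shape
(31, 7, 3)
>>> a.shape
(31, 7)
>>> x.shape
(31, 31)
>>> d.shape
(7, 19)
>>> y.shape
(7, 3)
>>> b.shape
(31, 19)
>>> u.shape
(19,)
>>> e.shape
(31, 19, 3, 19)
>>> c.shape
(31, 19, 3, 7)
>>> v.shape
(37, 31, 3)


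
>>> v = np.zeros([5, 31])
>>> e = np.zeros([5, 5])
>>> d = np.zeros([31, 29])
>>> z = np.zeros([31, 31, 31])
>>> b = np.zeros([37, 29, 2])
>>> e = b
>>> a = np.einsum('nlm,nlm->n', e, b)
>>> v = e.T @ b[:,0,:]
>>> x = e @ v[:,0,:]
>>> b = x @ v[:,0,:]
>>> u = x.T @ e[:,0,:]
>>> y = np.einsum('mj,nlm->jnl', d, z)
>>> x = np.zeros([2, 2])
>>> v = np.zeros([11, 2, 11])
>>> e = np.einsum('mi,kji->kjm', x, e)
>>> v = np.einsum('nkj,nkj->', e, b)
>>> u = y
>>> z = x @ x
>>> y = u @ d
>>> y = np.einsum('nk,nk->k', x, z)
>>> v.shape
()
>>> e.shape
(37, 29, 2)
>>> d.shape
(31, 29)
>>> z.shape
(2, 2)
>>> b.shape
(37, 29, 2)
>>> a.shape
(37,)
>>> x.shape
(2, 2)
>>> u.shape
(29, 31, 31)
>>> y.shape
(2,)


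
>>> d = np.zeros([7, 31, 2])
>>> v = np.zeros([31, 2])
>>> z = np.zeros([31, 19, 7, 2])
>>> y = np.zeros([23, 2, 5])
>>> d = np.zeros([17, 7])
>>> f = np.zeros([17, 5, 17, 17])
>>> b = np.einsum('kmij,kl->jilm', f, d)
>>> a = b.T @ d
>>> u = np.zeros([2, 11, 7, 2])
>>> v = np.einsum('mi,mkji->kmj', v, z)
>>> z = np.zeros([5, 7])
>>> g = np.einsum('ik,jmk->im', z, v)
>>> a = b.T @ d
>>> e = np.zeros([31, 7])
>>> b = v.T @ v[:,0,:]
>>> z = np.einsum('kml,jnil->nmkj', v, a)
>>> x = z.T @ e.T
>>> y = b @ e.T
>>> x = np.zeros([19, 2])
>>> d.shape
(17, 7)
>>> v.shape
(19, 31, 7)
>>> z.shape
(7, 31, 19, 5)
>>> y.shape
(7, 31, 31)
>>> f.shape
(17, 5, 17, 17)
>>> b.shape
(7, 31, 7)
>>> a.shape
(5, 7, 17, 7)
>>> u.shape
(2, 11, 7, 2)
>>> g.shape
(5, 31)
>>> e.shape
(31, 7)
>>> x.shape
(19, 2)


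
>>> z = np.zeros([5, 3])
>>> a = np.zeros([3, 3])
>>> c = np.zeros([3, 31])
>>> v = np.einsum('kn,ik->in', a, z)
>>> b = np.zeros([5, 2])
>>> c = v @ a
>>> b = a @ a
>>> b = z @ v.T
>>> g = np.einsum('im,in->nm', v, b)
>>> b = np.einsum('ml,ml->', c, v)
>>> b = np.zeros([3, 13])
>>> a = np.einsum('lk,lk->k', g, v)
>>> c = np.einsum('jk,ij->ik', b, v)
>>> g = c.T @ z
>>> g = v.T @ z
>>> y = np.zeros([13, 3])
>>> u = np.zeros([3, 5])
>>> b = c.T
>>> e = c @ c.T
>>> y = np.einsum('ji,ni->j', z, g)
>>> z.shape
(5, 3)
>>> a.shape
(3,)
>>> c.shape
(5, 13)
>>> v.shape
(5, 3)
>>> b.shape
(13, 5)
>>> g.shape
(3, 3)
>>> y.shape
(5,)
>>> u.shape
(3, 5)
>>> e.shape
(5, 5)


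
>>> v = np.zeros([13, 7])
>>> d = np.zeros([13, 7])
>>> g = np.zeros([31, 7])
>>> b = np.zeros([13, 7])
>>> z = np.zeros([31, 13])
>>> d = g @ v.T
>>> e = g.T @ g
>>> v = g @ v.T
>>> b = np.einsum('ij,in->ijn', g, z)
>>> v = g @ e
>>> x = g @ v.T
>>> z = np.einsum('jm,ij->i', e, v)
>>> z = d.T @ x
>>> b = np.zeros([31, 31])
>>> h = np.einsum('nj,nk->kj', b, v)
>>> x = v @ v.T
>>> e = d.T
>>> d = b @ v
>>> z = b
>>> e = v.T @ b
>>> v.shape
(31, 7)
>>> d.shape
(31, 7)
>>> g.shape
(31, 7)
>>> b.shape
(31, 31)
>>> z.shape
(31, 31)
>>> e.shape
(7, 31)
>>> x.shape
(31, 31)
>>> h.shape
(7, 31)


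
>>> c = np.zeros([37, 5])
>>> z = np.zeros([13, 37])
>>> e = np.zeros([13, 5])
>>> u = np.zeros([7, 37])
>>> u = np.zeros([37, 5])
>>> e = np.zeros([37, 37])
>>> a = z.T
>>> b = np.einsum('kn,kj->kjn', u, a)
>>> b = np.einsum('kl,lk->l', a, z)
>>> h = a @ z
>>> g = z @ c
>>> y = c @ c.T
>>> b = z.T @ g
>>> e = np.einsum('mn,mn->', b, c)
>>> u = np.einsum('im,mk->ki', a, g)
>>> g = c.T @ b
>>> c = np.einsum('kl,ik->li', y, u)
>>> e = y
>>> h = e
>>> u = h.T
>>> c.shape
(37, 5)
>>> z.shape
(13, 37)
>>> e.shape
(37, 37)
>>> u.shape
(37, 37)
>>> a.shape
(37, 13)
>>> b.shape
(37, 5)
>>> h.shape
(37, 37)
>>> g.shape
(5, 5)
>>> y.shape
(37, 37)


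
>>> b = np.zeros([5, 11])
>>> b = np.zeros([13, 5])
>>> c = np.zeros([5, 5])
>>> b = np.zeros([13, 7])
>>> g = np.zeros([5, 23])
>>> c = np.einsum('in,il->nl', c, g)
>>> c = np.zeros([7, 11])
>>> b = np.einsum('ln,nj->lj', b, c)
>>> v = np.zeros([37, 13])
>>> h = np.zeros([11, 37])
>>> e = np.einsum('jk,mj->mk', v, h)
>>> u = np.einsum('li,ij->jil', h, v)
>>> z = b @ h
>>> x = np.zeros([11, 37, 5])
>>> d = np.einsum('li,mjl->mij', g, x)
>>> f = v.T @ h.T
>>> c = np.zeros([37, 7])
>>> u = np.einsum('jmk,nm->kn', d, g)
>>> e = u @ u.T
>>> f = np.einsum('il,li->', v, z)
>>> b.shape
(13, 11)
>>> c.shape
(37, 7)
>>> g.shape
(5, 23)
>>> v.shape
(37, 13)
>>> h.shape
(11, 37)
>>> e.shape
(37, 37)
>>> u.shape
(37, 5)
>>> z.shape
(13, 37)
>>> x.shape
(11, 37, 5)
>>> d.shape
(11, 23, 37)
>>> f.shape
()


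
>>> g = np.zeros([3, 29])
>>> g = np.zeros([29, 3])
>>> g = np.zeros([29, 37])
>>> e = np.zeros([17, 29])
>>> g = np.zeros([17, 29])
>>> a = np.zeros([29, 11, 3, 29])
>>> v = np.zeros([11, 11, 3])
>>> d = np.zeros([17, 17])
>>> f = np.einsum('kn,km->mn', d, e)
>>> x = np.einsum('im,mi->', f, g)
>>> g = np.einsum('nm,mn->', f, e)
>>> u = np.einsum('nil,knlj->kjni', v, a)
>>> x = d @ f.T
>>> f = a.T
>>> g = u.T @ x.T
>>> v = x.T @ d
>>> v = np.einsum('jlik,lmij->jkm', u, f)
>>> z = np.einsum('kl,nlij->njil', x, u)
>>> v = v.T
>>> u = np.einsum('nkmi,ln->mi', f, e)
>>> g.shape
(11, 11, 29, 17)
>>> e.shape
(17, 29)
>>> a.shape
(29, 11, 3, 29)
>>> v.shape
(3, 11, 29)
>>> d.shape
(17, 17)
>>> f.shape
(29, 3, 11, 29)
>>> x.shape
(17, 29)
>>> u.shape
(11, 29)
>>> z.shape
(29, 11, 11, 29)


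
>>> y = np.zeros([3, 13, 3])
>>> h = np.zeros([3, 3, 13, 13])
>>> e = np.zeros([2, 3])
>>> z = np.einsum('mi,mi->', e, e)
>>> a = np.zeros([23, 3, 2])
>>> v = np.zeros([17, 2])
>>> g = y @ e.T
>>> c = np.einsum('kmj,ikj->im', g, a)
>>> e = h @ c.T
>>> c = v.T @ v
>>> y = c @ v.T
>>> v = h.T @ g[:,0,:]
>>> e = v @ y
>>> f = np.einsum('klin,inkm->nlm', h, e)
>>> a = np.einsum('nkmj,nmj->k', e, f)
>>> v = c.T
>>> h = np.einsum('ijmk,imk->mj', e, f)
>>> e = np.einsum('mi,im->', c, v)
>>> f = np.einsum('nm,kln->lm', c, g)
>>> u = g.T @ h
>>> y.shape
(2, 17)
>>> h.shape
(3, 13)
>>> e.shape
()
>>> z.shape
()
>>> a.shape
(13,)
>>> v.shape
(2, 2)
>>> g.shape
(3, 13, 2)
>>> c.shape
(2, 2)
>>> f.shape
(13, 2)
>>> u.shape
(2, 13, 13)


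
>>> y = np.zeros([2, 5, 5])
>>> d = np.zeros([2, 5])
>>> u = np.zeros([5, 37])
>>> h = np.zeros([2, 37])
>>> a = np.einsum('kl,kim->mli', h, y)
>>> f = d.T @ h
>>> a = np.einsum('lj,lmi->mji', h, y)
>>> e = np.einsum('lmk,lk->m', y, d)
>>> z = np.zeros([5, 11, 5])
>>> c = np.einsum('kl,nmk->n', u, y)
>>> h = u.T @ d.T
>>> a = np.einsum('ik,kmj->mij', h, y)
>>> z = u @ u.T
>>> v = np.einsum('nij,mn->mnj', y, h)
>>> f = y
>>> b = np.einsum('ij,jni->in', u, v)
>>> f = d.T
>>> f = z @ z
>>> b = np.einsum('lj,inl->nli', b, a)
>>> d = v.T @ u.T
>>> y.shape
(2, 5, 5)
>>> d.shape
(5, 2, 5)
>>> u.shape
(5, 37)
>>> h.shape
(37, 2)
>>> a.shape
(5, 37, 5)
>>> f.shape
(5, 5)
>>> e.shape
(5,)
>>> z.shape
(5, 5)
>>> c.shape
(2,)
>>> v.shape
(37, 2, 5)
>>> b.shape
(37, 5, 5)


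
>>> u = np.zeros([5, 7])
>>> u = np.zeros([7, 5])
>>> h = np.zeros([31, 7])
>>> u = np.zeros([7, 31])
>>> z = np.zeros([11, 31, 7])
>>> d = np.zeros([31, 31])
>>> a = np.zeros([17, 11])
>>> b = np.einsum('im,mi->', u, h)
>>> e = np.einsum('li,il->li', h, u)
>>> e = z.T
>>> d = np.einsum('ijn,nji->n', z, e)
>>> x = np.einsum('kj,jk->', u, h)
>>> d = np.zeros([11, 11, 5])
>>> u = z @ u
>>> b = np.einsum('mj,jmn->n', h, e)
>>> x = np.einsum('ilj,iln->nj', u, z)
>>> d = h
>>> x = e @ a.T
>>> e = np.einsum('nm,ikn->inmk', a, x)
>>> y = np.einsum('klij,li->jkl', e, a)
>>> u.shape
(11, 31, 31)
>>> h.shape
(31, 7)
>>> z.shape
(11, 31, 7)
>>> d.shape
(31, 7)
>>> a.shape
(17, 11)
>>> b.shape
(11,)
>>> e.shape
(7, 17, 11, 31)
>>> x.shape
(7, 31, 17)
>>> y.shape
(31, 7, 17)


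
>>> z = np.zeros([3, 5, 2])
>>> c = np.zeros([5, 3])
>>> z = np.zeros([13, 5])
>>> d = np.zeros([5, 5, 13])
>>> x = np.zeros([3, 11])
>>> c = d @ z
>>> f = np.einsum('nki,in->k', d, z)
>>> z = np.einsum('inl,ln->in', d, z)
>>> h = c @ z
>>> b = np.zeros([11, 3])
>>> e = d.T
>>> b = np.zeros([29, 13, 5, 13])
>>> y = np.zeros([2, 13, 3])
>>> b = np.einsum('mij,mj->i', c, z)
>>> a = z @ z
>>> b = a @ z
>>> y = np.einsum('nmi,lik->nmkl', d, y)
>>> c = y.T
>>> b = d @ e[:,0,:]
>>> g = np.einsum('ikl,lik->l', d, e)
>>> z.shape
(5, 5)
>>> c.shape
(2, 3, 5, 5)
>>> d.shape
(5, 5, 13)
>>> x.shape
(3, 11)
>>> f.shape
(5,)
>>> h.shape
(5, 5, 5)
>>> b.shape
(5, 5, 5)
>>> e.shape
(13, 5, 5)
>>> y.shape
(5, 5, 3, 2)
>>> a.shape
(5, 5)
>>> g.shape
(13,)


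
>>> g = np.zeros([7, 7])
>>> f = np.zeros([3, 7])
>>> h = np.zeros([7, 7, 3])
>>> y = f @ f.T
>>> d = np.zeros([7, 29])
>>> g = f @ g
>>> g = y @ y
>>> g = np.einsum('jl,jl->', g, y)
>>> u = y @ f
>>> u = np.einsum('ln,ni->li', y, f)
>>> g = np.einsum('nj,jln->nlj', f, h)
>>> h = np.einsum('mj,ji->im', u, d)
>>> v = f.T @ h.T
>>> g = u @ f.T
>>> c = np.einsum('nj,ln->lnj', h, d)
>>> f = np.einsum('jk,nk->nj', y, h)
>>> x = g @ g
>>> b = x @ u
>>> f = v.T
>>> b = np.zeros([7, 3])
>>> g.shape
(3, 3)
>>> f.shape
(29, 7)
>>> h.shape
(29, 3)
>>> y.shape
(3, 3)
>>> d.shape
(7, 29)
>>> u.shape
(3, 7)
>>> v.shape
(7, 29)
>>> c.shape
(7, 29, 3)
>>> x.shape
(3, 3)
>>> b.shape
(7, 3)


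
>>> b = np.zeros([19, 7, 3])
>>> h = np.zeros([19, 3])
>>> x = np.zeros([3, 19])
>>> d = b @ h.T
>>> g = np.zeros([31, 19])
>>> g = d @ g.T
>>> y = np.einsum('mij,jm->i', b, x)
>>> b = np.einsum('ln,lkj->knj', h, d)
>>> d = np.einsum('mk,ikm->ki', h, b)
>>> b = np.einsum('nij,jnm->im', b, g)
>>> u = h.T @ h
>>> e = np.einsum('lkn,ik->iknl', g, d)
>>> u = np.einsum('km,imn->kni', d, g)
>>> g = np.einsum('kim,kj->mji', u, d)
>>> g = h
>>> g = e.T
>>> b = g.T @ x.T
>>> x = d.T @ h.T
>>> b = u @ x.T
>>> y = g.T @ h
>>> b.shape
(3, 31, 7)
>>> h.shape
(19, 3)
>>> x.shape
(7, 19)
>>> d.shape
(3, 7)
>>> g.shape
(19, 31, 7, 3)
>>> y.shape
(3, 7, 31, 3)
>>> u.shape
(3, 31, 19)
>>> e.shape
(3, 7, 31, 19)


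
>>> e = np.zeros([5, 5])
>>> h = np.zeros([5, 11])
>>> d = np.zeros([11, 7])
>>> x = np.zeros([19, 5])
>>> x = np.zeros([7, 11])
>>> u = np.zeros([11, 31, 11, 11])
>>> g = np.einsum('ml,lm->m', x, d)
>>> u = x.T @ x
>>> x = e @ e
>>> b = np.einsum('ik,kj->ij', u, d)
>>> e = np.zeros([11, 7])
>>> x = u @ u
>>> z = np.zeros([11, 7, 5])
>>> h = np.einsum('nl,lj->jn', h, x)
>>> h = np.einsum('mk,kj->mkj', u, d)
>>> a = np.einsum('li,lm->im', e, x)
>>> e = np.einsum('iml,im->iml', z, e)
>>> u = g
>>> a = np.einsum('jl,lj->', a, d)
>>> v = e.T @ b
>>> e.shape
(11, 7, 5)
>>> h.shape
(11, 11, 7)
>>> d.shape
(11, 7)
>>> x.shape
(11, 11)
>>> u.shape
(7,)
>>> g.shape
(7,)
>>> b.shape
(11, 7)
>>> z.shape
(11, 7, 5)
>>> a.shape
()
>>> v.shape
(5, 7, 7)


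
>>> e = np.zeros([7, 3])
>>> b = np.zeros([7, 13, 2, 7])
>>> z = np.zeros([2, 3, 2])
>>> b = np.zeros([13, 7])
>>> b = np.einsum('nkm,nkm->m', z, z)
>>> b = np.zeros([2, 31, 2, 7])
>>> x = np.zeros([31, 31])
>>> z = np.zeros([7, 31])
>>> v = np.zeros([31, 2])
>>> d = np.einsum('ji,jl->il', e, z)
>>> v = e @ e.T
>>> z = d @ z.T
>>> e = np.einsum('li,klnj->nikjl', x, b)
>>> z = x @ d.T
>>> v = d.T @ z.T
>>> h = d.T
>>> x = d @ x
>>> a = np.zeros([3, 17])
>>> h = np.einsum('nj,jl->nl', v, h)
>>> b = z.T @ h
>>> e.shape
(2, 31, 2, 7, 31)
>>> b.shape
(3, 3)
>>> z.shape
(31, 3)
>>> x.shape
(3, 31)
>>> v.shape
(31, 31)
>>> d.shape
(3, 31)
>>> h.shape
(31, 3)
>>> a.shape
(3, 17)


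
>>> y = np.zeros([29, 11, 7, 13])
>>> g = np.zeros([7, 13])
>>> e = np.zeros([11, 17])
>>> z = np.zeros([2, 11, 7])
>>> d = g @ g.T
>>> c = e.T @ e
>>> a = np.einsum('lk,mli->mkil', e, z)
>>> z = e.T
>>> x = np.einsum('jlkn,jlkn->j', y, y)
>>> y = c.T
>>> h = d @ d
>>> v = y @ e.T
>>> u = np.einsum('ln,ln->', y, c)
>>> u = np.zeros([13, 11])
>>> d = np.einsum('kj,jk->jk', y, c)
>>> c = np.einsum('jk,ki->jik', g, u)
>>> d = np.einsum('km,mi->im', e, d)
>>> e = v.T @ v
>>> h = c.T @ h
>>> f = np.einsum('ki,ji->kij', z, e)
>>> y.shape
(17, 17)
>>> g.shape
(7, 13)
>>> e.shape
(11, 11)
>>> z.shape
(17, 11)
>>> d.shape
(17, 17)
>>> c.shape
(7, 11, 13)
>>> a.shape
(2, 17, 7, 11)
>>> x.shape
(29,)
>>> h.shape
(13, 11, 7)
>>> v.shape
(17, 11)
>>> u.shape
(13, 11)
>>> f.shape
(17, 11, 11)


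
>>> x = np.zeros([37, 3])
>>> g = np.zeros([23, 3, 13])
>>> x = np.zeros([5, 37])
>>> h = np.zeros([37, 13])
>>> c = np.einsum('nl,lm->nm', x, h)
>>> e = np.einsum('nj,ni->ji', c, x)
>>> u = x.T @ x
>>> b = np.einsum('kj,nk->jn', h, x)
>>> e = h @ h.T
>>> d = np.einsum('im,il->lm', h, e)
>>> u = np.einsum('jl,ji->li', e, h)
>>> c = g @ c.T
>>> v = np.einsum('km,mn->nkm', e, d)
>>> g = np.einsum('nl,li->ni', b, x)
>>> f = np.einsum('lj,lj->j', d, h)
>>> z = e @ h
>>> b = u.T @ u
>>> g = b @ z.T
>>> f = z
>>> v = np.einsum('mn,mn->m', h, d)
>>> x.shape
(5, 37)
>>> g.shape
(13, 37)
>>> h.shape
(37, 13)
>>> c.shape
(23, 3, 5)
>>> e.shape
(37, 37)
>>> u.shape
(37, 13)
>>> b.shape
(13, 13)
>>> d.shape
(37, 13)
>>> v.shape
(37,)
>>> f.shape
(37, 13)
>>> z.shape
(37, 13)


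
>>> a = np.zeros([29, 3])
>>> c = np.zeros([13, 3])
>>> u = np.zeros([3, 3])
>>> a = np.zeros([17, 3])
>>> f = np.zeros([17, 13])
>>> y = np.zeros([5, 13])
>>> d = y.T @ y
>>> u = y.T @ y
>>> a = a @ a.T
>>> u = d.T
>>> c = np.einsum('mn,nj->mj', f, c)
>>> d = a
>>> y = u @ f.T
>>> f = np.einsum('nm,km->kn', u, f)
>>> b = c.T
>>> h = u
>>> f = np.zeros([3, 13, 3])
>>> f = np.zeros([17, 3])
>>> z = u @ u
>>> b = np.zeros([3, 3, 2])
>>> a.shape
(17, 17)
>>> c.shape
(17, 3)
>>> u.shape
(13, 13)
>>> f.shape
(17, 3)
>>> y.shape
(13, 17)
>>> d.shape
(17, 17)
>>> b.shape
(3, 3, 2)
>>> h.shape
(13, 13)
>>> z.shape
(13, 13)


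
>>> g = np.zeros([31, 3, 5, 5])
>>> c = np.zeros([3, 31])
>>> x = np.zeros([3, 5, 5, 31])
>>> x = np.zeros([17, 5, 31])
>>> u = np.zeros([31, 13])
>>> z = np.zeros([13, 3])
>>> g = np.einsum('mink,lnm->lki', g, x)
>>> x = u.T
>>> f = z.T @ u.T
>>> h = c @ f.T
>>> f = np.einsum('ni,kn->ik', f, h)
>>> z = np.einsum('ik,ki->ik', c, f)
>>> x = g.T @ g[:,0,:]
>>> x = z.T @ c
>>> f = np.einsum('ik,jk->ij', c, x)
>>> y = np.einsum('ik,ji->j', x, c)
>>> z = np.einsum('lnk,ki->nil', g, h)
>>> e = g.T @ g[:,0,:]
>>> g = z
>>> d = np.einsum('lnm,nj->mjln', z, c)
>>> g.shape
(5, 3, 17)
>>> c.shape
(3, 31)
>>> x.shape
(31, 31)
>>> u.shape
(31, 13)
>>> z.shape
(5, 3, 17)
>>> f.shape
(3, 31)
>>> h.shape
(3, 3)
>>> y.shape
(3,)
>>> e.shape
(3, 5, 3)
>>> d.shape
(17, 31, 5, 3)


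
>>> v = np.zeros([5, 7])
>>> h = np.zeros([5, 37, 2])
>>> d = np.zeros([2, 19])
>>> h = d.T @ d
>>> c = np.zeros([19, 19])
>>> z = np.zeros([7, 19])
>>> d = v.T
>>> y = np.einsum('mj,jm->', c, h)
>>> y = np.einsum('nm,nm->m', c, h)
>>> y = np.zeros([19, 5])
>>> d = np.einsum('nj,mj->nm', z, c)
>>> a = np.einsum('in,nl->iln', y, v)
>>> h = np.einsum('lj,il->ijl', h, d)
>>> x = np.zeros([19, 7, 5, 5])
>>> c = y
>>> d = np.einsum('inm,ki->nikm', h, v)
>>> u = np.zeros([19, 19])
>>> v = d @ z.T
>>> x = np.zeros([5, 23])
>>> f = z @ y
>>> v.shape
(19, 7, 5, 7)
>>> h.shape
(7, 19, 19)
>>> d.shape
(19, 7, 5, 19)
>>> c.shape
(19, 5)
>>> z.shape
(7, 19)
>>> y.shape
(19, 5)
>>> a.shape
(19, 7, 5)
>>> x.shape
(5, 23)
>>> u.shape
(19, 19)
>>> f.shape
(7, 5)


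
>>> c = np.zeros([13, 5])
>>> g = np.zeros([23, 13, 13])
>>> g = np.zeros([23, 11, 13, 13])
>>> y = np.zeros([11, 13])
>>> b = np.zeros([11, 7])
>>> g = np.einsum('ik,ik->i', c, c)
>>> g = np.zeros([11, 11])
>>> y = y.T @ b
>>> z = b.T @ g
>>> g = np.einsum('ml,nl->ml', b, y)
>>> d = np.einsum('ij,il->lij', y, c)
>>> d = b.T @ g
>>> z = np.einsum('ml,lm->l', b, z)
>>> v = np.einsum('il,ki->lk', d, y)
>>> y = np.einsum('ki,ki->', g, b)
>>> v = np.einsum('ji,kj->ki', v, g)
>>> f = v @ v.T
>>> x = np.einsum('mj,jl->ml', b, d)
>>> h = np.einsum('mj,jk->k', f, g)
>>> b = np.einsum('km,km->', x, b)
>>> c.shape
(13, 5)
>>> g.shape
(11, 7)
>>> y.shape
()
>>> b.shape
()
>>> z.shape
(7,)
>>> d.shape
(7, 7)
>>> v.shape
(11, 13)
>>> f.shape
(11, 11)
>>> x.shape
(11, 7)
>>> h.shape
(7,)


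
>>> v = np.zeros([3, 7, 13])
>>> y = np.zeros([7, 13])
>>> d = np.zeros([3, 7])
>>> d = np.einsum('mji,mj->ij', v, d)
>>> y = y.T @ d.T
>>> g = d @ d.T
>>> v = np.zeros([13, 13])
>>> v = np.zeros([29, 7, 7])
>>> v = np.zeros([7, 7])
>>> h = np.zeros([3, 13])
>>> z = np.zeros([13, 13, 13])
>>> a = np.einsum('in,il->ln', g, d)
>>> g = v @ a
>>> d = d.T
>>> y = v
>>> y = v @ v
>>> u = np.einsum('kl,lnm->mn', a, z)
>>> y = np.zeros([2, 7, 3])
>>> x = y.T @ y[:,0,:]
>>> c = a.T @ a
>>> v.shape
(7, 7)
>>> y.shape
(2, 7, 3)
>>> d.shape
(7, 13)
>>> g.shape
(7, 13)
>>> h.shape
(3, 13)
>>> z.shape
(13, 13, 13)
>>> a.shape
(7, 13)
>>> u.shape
(13, 13)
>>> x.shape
(3, 7, 3)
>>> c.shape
(13, 13)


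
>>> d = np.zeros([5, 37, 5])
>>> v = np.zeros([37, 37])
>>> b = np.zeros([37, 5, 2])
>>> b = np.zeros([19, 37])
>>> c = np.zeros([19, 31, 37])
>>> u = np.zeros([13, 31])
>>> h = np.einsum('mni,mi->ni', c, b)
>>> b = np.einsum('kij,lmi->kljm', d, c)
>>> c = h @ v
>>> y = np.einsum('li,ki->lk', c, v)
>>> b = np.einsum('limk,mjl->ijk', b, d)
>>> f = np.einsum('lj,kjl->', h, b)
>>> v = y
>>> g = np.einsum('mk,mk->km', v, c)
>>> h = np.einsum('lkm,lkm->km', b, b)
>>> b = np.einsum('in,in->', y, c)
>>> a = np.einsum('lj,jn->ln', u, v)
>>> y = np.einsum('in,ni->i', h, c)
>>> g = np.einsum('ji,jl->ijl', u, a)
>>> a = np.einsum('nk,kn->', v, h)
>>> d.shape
(5, 37, 5)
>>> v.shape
(31, 37)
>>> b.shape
()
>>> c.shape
(31, 37)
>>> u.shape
(13, 31)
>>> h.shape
(37, 31)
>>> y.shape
(37,)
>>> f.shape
()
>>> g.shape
(31, 13, 37)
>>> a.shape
()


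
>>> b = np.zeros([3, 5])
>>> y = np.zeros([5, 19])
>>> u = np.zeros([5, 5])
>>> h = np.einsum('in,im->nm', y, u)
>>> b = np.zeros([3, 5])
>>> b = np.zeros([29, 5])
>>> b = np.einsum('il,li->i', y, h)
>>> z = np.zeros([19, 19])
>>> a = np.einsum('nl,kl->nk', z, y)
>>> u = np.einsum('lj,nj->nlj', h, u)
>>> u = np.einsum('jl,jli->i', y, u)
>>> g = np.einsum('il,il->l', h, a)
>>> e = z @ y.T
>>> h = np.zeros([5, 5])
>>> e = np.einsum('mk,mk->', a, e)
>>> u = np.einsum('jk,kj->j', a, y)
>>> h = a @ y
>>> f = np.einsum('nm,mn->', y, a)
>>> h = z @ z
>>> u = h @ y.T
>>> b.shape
(5,)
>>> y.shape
(5, 19)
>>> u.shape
(19, 5)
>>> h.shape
(19, 19)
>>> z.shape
(19, 19)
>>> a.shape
(19, 5)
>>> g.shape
(5,)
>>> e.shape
()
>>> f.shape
()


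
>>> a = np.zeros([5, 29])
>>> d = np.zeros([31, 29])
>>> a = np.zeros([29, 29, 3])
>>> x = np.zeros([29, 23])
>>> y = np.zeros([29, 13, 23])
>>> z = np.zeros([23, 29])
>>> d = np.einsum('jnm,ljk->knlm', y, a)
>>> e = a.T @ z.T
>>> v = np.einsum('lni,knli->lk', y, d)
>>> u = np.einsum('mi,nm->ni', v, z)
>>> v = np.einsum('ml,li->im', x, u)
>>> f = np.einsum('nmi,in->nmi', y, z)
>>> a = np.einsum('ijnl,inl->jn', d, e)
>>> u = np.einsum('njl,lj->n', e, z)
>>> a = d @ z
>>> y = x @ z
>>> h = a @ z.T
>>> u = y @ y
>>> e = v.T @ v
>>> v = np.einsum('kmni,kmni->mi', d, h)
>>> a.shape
(3, 13, 29, 29)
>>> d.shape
(3, 13, 29, 23)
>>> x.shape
(29, 23)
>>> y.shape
(29, 29)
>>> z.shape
(23, 29)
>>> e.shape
(29, 29)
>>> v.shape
(13, 23)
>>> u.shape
(29, 29)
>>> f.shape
(29, 13, 23)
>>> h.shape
(3, 13, 29, 23)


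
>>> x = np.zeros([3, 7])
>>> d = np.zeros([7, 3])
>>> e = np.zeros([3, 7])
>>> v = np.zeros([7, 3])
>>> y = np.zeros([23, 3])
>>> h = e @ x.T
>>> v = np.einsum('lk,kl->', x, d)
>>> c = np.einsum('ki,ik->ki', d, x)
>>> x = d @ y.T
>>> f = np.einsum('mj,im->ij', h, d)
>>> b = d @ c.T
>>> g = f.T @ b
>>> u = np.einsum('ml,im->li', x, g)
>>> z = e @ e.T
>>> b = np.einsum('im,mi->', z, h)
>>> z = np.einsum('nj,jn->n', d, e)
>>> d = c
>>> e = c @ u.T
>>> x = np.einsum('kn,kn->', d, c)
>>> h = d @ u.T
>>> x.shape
()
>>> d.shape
(7, 3)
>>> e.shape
(7, 23)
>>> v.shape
()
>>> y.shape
(23, 3)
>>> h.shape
(7, 23)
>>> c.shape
(7, 3)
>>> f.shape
(7, 3)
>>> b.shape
()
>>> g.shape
(3, 7)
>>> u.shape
(23, 3)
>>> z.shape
(7,)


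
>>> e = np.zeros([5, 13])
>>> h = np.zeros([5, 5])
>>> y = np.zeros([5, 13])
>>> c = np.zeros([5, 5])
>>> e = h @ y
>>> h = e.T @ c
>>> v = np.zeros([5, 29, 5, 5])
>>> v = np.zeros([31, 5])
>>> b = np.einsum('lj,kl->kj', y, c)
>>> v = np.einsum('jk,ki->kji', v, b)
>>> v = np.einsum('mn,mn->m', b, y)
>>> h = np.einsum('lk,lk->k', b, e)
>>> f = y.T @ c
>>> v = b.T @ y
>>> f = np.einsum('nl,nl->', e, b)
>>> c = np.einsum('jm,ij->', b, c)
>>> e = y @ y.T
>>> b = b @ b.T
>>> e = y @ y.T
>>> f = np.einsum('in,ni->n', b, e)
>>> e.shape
(5, 5)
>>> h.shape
(13,)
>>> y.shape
(5, 13)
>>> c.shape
()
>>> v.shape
(13, 13)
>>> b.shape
(5, 5)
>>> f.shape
(5,)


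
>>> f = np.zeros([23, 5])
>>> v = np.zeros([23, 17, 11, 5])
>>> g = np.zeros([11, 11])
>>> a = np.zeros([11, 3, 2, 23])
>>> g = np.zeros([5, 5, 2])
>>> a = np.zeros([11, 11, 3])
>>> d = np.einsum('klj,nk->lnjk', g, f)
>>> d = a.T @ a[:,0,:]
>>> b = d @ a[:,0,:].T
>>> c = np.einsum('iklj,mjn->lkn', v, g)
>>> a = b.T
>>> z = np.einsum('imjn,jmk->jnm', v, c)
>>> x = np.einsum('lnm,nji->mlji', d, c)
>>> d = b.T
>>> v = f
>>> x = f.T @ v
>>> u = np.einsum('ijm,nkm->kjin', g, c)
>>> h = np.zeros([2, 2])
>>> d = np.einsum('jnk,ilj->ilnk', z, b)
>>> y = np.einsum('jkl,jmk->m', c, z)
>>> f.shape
(23, 5)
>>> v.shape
(23, 5)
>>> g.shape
(5, 5, 2)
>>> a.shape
(11, 11, 3)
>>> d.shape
(3, 11, 5, 17)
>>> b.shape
(3, 11, 11)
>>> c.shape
(11, 17, 2)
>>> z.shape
(11, 5, 17)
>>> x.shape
(5, 5)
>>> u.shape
(17, 5, 5, 11)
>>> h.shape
(2, 2)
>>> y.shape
(5,)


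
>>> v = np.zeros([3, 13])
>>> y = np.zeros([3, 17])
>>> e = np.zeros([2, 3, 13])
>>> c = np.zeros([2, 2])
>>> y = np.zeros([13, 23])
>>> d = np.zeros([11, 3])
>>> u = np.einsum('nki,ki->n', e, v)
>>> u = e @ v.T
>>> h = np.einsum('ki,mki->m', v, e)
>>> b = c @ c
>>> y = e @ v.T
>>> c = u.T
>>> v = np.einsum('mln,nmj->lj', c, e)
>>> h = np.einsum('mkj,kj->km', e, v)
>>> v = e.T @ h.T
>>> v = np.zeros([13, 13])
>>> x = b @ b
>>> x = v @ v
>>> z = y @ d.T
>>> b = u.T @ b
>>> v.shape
(13, 13)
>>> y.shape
(2, 3, 3)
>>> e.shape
(2, 3, 13)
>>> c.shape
(3, 3, 2)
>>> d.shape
(11, 3)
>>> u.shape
(2, 3, 3)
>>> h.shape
(3, 2)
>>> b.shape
(3, 3, 2)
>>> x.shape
(13, 13)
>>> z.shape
(2, 3, 11)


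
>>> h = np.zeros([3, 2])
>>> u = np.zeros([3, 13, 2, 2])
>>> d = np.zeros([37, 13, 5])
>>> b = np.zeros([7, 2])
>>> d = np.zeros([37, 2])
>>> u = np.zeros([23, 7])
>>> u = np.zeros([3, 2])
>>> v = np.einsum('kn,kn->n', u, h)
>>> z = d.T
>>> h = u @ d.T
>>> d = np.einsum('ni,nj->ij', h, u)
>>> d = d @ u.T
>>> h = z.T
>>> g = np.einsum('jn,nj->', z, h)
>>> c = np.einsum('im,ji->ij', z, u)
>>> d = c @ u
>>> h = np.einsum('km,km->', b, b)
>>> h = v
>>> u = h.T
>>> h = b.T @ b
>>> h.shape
(2, 2)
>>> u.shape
(2,)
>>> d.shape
(2, 2)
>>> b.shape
(7, 2)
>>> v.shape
(2,)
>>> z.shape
(2, 37)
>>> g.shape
()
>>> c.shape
(2, 3)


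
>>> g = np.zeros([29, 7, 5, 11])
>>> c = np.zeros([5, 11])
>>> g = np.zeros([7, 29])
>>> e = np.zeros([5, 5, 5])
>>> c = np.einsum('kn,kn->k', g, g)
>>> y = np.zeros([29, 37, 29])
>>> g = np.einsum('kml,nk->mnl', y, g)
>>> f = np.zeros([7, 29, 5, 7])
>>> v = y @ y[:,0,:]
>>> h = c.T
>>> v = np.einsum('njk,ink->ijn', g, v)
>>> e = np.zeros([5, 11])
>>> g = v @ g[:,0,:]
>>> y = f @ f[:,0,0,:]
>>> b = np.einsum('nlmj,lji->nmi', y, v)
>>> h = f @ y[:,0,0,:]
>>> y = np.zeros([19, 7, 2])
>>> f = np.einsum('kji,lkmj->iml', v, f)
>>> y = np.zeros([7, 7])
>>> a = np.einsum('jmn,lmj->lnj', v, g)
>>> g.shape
(29, 7, 29)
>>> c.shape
(7,)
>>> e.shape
(5, 11)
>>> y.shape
(7, 7)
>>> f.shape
(37, 5, 7)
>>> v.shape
(29, 7, 37)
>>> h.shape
(7, 29, 5, 7)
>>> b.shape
(7, 5, 37)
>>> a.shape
(29, 37, 29)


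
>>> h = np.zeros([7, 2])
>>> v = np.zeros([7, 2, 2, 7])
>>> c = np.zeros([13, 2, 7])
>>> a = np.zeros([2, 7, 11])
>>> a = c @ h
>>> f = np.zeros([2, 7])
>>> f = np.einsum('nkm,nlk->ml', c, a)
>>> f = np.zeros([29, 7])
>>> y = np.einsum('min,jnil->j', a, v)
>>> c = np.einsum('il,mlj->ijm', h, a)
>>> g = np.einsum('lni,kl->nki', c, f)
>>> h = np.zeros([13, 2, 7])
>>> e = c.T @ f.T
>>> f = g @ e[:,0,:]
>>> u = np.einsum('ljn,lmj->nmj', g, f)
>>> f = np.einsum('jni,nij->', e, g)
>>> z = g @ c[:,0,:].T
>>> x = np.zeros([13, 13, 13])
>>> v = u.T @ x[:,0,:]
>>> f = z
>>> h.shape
(13, 2, 7)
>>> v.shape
(29, 29, 13)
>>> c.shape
(7, 2, 13)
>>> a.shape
(13, 2, 2)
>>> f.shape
(2, 29, 7)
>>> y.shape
(7,)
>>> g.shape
(2, 29, 13)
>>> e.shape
(13, 2, 29)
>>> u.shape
(13, 29, 29)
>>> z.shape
(2, 29, 7)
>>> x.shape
(13, 13, 13)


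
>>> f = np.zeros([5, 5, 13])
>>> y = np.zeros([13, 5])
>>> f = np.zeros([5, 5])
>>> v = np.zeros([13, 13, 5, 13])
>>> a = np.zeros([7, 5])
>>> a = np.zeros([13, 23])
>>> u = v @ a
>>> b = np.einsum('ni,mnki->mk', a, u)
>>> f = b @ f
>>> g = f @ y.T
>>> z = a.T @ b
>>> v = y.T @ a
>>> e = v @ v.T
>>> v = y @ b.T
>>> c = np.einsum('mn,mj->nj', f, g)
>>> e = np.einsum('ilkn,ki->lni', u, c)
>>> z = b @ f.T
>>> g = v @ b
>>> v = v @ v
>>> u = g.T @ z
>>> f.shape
(13, 5)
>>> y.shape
(13, 5)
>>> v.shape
(13, 13)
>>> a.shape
(13, 23)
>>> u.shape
(5, 13)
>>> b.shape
(13, 5)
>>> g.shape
(13, 5)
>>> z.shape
(13, 13)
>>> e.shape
(13, 23, 13)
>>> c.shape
(5, 13)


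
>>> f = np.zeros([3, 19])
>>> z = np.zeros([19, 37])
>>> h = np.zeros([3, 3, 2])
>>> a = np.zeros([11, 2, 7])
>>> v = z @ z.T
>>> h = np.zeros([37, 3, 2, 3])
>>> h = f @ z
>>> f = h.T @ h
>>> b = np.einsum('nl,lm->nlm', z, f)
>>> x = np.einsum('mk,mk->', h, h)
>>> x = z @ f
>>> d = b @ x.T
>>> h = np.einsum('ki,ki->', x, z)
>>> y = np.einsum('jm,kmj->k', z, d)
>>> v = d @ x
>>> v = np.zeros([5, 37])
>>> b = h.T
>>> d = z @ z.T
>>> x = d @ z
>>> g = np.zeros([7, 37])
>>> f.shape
(37, 37)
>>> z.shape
(19, 37)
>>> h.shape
()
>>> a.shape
(11, 2, 7)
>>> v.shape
(5, 37)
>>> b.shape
()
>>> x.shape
(19, 37)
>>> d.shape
(19, 19)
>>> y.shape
(19,)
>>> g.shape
(7, 37)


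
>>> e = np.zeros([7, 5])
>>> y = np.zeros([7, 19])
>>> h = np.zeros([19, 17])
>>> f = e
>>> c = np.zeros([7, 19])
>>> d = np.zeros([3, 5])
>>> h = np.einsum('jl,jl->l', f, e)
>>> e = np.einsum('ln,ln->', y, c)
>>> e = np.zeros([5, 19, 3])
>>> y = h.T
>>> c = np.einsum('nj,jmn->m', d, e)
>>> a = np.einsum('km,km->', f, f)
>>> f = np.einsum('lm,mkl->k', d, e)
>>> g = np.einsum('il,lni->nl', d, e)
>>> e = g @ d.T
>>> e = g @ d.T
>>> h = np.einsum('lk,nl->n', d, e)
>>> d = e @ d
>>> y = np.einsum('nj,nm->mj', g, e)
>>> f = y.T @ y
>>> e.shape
(19, 3)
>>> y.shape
(3, 5)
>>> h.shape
(19,)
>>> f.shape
(5, 5)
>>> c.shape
(19,)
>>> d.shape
(19, 5)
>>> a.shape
()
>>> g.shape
(19, 5)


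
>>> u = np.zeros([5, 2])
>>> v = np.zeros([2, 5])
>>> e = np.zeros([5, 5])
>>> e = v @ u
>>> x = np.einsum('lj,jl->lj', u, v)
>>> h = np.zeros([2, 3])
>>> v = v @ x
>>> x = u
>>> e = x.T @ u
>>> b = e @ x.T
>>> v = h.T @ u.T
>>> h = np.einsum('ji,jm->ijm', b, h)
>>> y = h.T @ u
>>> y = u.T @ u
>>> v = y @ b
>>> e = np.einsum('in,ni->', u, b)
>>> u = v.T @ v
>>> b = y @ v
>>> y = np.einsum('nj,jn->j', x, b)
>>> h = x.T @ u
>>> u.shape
(5, 5)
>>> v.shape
(2, 5)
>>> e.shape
()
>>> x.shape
(5, 2)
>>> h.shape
(2, 5)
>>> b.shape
(2, 5)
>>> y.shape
(2,)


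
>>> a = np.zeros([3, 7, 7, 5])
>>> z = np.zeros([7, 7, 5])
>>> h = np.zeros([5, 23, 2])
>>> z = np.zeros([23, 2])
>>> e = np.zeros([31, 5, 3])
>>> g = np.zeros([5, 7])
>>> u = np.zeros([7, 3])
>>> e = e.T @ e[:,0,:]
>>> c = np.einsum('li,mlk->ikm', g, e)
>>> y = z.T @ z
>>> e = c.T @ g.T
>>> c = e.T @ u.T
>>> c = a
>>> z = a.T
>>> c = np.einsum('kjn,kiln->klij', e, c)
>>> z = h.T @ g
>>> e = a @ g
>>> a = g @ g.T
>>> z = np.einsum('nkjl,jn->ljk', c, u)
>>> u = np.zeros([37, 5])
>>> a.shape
(5, 5)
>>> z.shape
(3, 7, 7)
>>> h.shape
(5, 23, 2)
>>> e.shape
(3, 7, 7, 7)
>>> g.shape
(5, 7)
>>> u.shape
(37, 5)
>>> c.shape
(3, 7, 7, 3)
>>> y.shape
(2, 2)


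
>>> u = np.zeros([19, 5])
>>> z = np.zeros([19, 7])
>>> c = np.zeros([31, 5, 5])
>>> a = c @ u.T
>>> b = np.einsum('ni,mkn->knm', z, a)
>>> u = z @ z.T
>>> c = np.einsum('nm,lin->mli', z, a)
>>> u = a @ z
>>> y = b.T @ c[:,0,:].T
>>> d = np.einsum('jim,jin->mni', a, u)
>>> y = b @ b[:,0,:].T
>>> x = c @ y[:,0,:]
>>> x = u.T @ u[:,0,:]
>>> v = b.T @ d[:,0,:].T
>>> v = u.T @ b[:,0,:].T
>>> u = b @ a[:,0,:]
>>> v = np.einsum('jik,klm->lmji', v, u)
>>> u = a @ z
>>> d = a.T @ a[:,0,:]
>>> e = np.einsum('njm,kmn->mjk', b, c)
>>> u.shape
(31, 5, 7)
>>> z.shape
(19, 7)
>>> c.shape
(7, 31, 5)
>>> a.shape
(31, 5, 19)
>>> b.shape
(5, 19, 31)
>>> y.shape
(5, 19, 5)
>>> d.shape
(19, 5, 19)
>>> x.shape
(7, 5, 7)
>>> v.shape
(19, 19, 7, 5)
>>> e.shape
(31, 19, 7)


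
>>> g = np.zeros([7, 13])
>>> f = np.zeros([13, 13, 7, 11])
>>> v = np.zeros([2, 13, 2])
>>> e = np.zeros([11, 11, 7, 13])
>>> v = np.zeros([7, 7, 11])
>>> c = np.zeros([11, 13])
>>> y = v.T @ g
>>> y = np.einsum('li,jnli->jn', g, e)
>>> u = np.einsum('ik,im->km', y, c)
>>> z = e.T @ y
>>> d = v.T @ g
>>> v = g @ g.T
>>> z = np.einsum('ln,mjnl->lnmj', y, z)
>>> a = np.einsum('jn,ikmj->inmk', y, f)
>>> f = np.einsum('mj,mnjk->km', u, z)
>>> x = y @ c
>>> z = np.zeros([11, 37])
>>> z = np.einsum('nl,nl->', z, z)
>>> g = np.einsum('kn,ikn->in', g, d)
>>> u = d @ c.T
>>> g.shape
(11, 13)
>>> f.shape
(7, 11)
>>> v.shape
(7, 7)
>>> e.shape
(11, 11, 7, 13)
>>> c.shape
(11, 13)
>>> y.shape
(11, 11)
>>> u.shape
(11, 7, 11)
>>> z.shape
()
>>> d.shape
(11, 7, 13)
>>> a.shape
(13, 11, 7, 13)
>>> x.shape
(11, 13)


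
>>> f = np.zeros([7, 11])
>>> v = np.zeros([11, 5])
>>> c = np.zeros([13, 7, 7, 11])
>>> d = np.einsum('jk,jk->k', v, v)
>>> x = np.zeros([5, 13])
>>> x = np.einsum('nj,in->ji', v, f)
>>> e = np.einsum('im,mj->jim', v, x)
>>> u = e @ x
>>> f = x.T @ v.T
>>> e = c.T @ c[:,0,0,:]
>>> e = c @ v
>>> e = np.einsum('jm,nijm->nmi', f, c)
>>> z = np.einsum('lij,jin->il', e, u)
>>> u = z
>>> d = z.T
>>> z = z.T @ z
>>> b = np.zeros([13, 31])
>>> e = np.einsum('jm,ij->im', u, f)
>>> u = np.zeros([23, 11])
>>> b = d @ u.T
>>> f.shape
(7, 11)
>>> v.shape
(11, 5)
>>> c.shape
(13, 7, 7, 11)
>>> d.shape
(13, 11)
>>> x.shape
(5, 7)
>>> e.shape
(7, 13)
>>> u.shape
(23, 11)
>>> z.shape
(13, 13)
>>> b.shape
(13, 23)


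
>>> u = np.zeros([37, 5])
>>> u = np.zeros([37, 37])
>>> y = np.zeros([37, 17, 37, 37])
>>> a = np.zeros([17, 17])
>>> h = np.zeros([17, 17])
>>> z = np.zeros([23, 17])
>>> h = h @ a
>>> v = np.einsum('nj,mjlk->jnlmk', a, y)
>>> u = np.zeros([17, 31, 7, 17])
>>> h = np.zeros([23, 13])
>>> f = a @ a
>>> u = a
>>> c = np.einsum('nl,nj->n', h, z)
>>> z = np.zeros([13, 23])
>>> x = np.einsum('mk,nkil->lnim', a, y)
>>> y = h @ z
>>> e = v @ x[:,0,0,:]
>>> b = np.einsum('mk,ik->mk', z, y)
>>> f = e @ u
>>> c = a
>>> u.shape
(17, 17)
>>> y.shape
(23, 23)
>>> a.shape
(17, 17)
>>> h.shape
(23, 13)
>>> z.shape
(13, 23)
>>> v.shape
(17, 17, 37, 37, 37)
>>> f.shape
(17, 17, 37, 37, 17)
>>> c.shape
(17, 17)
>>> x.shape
(37, 37, 37, 17)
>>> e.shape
(17, 17, 37, 37, 17)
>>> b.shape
(13, 23)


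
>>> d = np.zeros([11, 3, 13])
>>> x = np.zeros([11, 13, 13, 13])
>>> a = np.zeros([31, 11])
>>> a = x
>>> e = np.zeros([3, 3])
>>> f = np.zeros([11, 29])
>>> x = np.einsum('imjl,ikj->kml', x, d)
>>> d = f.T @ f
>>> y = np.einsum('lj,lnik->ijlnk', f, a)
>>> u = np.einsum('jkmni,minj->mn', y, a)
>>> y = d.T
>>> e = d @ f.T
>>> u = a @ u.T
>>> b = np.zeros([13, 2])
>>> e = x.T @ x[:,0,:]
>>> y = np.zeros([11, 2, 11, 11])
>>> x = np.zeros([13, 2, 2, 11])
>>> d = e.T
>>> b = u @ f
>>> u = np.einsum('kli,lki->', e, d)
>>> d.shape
(13, 13, 13)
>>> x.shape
(13, 2, 2, 11)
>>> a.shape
(11, 13, 13, 13)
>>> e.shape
(13, 13, 13)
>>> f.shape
(11, 29)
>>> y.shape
(11, 2, 11, 11)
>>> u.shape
()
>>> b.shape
(11, 13, 13, 29)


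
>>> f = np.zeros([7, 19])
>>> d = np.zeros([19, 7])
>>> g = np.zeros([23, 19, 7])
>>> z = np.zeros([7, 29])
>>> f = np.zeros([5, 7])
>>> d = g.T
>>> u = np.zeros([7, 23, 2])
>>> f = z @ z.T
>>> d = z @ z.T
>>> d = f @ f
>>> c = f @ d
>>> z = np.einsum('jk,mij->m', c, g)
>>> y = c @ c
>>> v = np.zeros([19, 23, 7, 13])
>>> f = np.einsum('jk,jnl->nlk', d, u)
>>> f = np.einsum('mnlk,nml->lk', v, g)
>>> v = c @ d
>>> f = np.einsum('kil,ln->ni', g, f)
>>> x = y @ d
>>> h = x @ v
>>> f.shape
(13, 19)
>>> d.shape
(7, 7)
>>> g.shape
(23, 19, 7)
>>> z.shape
(23,)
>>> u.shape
(7, 23, 2)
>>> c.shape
(7, 7)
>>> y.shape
(7, 7)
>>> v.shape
(7, 7)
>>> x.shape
(7, 7)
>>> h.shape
(7, 7)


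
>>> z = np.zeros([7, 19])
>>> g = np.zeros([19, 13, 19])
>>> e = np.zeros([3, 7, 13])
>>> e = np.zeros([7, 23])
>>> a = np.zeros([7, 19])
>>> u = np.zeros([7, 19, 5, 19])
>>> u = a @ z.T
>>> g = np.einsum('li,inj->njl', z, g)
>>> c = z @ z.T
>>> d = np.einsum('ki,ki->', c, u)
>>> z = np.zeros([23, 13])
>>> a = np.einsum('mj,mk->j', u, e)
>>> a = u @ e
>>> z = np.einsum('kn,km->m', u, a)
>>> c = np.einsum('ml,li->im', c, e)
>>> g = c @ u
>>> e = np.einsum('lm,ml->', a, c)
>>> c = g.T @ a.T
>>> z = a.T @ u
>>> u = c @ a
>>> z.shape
(23, 7)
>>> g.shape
(23, 7)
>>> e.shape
()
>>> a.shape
(7, 23)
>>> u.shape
(7, 23)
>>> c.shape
(7, 7)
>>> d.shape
()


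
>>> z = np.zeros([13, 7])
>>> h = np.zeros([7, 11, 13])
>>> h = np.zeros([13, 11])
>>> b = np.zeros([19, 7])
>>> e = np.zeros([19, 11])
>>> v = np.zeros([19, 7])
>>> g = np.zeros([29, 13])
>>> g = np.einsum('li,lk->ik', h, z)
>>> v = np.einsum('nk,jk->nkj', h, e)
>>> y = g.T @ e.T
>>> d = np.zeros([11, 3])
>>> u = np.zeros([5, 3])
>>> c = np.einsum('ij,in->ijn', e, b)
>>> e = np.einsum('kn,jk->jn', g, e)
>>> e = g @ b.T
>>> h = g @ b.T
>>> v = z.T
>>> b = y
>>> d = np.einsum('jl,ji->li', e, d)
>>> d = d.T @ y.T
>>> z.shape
(13, 7)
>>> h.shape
(11, 19)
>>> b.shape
(7, 19)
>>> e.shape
(11, 19)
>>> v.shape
(7, 13)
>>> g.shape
(11, 7)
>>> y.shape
(7, 19)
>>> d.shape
(3, 7)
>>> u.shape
(5, 3)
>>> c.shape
(19, 11, 7)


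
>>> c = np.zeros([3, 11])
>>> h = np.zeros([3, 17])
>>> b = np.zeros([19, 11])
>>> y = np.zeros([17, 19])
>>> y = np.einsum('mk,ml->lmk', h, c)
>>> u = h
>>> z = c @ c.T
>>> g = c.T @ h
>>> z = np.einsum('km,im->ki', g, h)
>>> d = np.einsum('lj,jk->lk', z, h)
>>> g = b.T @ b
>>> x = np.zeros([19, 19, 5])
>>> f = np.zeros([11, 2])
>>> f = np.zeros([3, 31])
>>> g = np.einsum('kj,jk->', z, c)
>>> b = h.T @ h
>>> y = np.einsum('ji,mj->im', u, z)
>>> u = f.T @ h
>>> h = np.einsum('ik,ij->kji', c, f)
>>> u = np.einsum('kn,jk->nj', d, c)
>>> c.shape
(3, 11)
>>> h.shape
(11, 31, 3)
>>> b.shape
(17, 17)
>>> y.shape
(17, 11)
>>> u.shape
(17, 3)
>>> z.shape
(11, 3)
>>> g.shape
()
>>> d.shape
(11, 17)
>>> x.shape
(19, 19, 5)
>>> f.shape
(3, 31)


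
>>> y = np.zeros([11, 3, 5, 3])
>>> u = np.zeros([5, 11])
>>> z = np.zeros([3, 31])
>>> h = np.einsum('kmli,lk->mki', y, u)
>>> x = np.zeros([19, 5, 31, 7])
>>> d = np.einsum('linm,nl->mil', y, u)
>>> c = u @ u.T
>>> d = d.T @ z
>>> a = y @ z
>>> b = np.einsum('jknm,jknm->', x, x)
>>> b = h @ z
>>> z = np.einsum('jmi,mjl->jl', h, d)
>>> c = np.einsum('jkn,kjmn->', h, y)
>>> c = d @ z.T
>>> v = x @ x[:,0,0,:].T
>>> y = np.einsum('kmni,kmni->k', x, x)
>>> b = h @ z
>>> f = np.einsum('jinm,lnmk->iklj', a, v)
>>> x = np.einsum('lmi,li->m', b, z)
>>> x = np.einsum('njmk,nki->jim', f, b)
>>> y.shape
(19,)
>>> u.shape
(5, 11)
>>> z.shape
(3, 31)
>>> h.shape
(3, 11, 3)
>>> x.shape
(19, 31, 19)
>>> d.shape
(11, 3, 31)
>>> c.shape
(11, 3, 3)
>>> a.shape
(11, 3, 5, 31)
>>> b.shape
(3, 11, 31)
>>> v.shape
(19, 5, 31, 19)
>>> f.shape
(3, 19, 19, 11)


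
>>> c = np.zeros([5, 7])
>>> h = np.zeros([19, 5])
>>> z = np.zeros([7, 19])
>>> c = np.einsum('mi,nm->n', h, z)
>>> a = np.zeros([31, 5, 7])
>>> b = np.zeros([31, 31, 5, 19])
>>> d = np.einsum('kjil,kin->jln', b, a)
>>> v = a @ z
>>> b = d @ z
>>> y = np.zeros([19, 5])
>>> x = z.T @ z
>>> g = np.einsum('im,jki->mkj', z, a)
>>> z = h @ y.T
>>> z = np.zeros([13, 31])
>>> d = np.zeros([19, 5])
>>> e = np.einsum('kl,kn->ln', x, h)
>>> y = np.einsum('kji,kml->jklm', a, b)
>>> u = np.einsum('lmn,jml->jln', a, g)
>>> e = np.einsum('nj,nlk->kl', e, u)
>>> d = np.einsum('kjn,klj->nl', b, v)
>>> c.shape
(7,)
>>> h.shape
(19, 5)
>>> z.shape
(13, 31)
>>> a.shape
(31, 5, 7)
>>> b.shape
(31, 19, 19)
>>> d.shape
(19, 5)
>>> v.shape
(31, 5, 19)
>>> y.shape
(5, 31, 19, 19)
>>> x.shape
(19, 19)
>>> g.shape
(19, 5, 31)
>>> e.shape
(7, 31)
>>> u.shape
(19, 31, 7)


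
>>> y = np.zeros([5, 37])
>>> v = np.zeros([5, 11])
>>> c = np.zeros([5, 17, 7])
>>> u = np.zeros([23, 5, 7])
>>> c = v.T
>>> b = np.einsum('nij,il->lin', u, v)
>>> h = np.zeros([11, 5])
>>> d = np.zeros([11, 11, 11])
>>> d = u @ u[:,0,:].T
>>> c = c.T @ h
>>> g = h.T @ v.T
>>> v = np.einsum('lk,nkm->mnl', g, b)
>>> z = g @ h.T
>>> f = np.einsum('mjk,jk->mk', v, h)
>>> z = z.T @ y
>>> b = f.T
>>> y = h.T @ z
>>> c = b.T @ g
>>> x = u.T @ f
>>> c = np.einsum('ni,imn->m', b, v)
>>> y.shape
(5, 37)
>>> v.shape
(23, 11, 5)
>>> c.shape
(11,)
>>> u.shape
(23, 5, 7)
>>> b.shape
(5, 23)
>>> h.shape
(11, 5)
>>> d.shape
(23, 5, 23)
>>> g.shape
(5, 5)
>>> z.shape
(11, 37)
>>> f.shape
(23, 5)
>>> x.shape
(7, 5, 5)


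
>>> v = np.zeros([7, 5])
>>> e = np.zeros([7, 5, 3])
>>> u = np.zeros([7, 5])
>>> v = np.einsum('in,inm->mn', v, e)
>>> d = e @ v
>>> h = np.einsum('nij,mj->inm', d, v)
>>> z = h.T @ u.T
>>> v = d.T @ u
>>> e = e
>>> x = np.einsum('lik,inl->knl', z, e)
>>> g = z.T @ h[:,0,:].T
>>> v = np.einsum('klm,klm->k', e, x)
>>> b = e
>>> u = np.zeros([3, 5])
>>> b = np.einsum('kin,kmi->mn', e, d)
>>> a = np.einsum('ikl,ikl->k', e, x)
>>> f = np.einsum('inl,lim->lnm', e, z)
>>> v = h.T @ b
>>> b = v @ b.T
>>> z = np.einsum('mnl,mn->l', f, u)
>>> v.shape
(3, 7, 3)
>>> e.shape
(7, 5, 3)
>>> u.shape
(3, 5)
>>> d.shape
(7, 5, 5)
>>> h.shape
(5, 7, 3)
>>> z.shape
(7,)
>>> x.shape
(7, 5, 3)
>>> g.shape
(7, 7, 5)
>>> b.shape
(3, 7, 5)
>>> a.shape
(5,)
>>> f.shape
(3, 5, 7)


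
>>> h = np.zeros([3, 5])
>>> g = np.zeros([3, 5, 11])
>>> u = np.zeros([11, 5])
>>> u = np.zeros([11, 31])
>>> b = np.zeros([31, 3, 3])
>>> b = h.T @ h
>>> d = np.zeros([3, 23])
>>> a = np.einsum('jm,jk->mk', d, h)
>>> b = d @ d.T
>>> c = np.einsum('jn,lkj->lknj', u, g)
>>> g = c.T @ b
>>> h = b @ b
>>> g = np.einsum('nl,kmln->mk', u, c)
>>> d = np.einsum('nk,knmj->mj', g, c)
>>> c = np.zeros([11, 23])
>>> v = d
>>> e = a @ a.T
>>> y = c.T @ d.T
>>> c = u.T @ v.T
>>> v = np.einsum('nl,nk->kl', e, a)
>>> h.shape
(3, 3)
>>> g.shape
(5, 3)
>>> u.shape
(11, 31)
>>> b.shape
(3, 3)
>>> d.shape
(31, 11)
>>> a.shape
(23, 5)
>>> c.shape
(31, 31)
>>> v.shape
(5, 23)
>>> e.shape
(23, 23)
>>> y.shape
(23, 31)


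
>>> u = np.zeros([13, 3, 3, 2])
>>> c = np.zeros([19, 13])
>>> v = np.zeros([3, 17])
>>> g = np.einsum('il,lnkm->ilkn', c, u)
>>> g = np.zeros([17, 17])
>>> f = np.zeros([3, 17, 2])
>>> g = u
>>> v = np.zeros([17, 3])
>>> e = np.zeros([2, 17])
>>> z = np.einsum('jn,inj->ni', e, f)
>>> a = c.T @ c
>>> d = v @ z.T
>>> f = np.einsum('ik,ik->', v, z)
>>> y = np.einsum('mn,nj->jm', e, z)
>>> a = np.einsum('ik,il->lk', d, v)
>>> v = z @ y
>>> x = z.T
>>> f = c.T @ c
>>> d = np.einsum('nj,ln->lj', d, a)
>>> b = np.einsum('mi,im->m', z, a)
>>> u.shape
(13, 3, 3, 2)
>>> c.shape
(19, 13)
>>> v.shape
(17, 2)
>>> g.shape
(13, 3, 3, 2)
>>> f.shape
(13, 13)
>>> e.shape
(2, 17)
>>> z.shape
(17, 3)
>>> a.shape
(3, 17)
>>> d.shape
(3, 17)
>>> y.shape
(3, 2)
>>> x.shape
(3, 17)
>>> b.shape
(17,)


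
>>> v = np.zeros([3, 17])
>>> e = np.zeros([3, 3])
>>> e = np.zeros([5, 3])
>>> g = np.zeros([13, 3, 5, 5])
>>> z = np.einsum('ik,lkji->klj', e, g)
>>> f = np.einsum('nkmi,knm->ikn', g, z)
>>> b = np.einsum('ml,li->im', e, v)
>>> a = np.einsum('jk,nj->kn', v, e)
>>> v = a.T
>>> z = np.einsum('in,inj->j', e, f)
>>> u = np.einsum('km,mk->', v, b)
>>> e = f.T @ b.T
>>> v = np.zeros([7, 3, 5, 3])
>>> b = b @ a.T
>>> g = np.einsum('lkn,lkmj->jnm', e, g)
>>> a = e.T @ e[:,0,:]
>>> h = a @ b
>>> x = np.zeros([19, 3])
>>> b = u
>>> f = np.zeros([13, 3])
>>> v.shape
(7, 3, 5, 3)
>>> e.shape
(13, 3, 17)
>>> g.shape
(5, 17, 5)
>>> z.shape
(13,)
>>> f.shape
(13, 3)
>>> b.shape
()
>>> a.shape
(17, 3, 17)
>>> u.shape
()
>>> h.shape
(17, 3, 17)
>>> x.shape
(19, 3)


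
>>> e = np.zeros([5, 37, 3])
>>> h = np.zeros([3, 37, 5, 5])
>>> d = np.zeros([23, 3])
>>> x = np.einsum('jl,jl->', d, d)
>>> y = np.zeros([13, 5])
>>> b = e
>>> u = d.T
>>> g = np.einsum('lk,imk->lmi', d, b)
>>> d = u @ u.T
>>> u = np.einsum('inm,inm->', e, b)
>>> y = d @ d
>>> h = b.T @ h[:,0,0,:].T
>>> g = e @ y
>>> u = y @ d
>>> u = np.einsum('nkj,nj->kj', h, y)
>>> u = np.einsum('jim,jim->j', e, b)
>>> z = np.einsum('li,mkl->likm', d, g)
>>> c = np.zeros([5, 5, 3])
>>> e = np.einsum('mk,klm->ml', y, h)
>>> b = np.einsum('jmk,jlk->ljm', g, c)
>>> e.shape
(3, 37)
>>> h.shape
(3, 37, 3)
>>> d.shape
(3, 3)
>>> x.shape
()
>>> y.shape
(3, 3)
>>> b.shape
(5, 5, 37)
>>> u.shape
(5,)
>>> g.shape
(5, 37, 3)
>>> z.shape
(3, 3, 37, 5)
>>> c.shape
(5, 5, 3)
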